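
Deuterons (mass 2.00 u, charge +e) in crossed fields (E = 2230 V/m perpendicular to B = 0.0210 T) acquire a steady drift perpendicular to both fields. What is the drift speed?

v_d ≈ 1.06×10⁵ m/s

In crossed fields the guiding centre drifts at v_d = |E×B|/B² = E/B, independent of charge and mass.
v_d = 2230/0.0210 = 1.06×10⁵ m/s.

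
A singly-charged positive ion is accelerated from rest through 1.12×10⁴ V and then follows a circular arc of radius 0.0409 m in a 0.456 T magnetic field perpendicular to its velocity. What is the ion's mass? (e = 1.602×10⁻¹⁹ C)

Combine |q|V = ½mv² and r = mv/(|q|B): eliminate v to get m = qB²r²/(2V).
m = (1.602×10⁻¹⁹)(0.456)²(0.0409)²/(2·1.12×10⁴) ≈ 2.49×10⁻²⁷ kg.

m ≈ 2.49×10⁻²⁷ kg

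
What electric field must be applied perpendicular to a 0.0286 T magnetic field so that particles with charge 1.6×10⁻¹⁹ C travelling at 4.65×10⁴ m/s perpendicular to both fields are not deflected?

E = 1330 V/m

For straight-line motion qE = qvB, so E = vB.
E = 4.65×10⁴ × 0.0286 = 1330 V/m.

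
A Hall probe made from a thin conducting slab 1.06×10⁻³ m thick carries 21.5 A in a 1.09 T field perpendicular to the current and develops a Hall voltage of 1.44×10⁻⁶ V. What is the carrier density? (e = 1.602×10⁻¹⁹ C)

From V_H = IB/(n e t), n = IB/(V_H e t).
n = (21.5)(1.09)/((1.44×10⁻⁶)(1.602×10⁻¹⁹)(1.06×10⁻³)) ≈ 9.58×10²⁸ m⁻³.

n ≈ 9.58×10²⁸ m⁻³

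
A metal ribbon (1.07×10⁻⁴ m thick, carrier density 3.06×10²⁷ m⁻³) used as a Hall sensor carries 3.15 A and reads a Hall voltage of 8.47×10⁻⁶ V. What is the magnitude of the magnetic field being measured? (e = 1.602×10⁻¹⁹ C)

From V_H = IB/(n e t), B = V_H n e t / I.
B = (8.47×10⁻⁶)(3.06×10²⁷)(1.602×10⁻¹⁹)(1.07×10⁻⁴)/3.15 ≈ 0.141 T.

B ≈ 0.141 T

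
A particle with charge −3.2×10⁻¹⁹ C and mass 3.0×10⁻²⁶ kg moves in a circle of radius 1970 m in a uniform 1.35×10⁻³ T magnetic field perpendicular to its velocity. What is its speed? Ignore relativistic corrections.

v ≈ 2.84×10⁷ m/s

From |q|vB = mv²/r, v = |q|Br/m.
v = (3.2×10⁻¹⁹)(1.35×10⁻³)(1970)/3.0×10⁻²⁶ ≈ 2.84×10⁷ m/s.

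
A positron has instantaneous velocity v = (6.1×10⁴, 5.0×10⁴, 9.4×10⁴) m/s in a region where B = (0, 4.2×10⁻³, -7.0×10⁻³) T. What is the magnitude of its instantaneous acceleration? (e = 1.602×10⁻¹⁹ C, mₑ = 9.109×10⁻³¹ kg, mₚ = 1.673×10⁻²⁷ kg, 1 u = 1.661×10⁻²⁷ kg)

|a| ≈ 1.58×10¹⁴ m/s²

v×B = (-745, 427, 256) N/C.
F = q v×B = (1.602×10⁻¹⁹ C)·(-745, 427, 256) = (-1.19×10⁻¹⁶, 6.84×10⁻¹⁷, 4.10×10⁻¹⁷) N.
|a| = |F|/m = 1.435×10⁻¹⁶/9.109×10⁻³¹ ≈ 1.58×10¹⁴ m/s².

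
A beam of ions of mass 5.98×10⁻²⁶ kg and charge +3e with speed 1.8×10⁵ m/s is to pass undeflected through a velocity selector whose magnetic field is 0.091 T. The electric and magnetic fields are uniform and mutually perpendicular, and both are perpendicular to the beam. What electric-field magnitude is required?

E = 1.6×10⁴ V/m

For straight-line motion qE = qvB, so E = vB.
E = 1.8×10⁵ × 0.091 = 1.6×10⁴ V/m.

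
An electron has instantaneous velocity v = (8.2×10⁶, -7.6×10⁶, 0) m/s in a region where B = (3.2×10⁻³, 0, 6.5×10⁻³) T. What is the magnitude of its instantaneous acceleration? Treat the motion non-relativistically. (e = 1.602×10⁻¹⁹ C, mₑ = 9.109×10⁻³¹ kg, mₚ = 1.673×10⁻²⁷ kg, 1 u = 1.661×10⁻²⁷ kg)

|a| ≈ 1.35×10¹⁶ m/s²

v×B = (-4.94×10⁴, -5.33×10⁴, 2.43×10⁴) N/C.
F = q v×B = (−1.602×10⁻¹⁹ C)·(-4.94×10⁴, -5.33×10⁴, 2.43×10⁴) = (7.91×10⁻¹⁵, 8.54×10⁻¹⁵, -3.90×10⁻¹⁵) N.
|a| = |F|/m = 1.228×10⁻¹⁴/9.109×10⁻³¹ ≈ 1.35×10¹⁶ m/s².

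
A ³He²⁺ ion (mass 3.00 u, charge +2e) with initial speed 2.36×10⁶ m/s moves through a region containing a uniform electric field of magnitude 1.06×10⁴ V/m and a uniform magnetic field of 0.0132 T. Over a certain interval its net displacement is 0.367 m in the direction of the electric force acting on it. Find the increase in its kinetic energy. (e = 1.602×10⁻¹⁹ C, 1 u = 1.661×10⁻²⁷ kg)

ΔKE ≈ 1.25×10⁻¹⁵ J

The magnetic force is always ⟂ v and does no work; only the electric force changes KE.
ΔKE = F_E · d = |q|E d = (3.204×10⁻¹⁹)(1.06×10⁴)(0.367) ≈ 1.25×10⁻¹⁵ J.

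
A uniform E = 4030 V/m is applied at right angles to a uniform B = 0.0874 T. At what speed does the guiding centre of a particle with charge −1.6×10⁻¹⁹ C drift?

The E×B drift speed is v_d = E/B.
v_d = 4030/0.0874 = 4.61×10⁴ m/s.

v_d ≈ 4.61×10⁴ m/s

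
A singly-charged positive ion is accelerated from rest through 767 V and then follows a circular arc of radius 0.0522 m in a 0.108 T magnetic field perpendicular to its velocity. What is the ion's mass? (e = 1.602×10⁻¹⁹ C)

Combine |q|V = ½mv² and r = mv/(|q|B): eliminate v to get m = qB²r²/(2V).
m = (1.602×10⁻¹⁹)(0.108)²(0.0522)²/(2·767) ≈ 3.32×10⁻²⁷ kg.

m ≈ 3.32×10⁻²⁷ kg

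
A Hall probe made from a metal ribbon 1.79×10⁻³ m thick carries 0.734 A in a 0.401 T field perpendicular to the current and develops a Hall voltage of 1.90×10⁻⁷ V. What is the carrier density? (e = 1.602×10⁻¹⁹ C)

n ≈ 5.40×10²⁷ m⁻³

From V_H = IB/(n e t), n = IB/(V_H e t).
n = (0.734)(0.401)/((1.90×10⁻⁷)(1.602×10⁻¹⁹)(1.79×10⁻³)) ≈ 5.40×10²⁷ m⁻³.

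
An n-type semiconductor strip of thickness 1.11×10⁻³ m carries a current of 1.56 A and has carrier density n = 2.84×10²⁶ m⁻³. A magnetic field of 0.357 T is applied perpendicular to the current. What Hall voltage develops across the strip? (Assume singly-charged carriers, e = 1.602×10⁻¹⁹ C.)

V_H = IB/(n e t).
V_H = (1.56)(0.357)/((2.84×10²⁶)(1.602×10⁻¹⁹)(1.11×10⁻³)) ≈ 1.10×10⁻⁵ V.

V_H ≈ 1.10×10⁻⁵ V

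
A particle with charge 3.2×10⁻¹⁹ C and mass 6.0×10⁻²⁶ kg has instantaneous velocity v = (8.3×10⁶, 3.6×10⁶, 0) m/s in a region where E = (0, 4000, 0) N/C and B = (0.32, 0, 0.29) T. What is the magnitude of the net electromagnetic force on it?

v×B = (1.04×10⁶, -2.41×10⁶, -1.15×10⁶) N/C.
E + v×B = (1.04×10⁶, -2.40×10⁶, -1.15×10⁶) N/C.
F = q(E + v×B) = (3.2×10⁻¹⁹ C)·(1.04×10⁶, -2.40×10⁶, -1.15×10⁶) = (3.34×10⁻¹³, -7.69×10⁻¹³, -3.69×10⁻¹³) N.
|F| = 9.16×10⁻¹³ N.

|F| ≈ 9.16×10⁻¹³ N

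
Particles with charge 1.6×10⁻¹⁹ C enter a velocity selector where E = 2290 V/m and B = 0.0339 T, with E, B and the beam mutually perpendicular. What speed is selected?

v = 6.76×10⁴ m/s

Zero net Lorentz force requires |qE| = |q v×B|, i.e. E = vB.
v = E/B = 2290/0.0339 = 6.76×10⁴ m/s.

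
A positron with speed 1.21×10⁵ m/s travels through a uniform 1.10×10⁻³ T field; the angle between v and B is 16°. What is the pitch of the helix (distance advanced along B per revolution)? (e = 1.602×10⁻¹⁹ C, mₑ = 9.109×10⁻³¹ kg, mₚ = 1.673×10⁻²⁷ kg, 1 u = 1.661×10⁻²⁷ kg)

p ≈ 3.78×10⁻³ m

v∥ = v cosθ = 1.21×10⁵·cos16° ≈ 1.163×10⁵ m/s.
T = 2πm/(|q|B) = 2π(9.109×10⁻³¹)/((1.602×10⁻¹⁹)(1.10×10⁻³)) ≈ 3.248×10⁻⁸ s.
pitch = v∥ T = (1.163×10⁵)(3.248×10⁻⁸) ≈ 3.78×10⁻³ m.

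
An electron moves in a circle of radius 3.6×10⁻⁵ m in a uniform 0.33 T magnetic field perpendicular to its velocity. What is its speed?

v ≈ 2.1×10⁶ m/s

From |q|vB = mv²/r, v = |q|Br/m.
v = (1.602×10⁻¹⁹)(0.33)(3.6×10⁻⁵)/9.109×10⁻³¹ ≈ 2.1×10⁶ m/s.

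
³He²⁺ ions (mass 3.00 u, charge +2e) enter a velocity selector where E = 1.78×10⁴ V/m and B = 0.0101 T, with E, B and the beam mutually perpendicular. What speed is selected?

v = 1.76×10⁶ m/s

For undeflected motion the electric and magnetic forces balance: qE = qvB.
v = E/B = 1.78×10⁴/0.0101 = 1.76×10⁶ m/s.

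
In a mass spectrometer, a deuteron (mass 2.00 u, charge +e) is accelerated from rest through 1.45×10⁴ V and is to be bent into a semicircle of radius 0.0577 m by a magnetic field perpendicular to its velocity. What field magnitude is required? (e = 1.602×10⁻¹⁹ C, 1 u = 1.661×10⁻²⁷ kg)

v = √(2|q|V/m) = √(2·1.602×10⁻¹⁹·1.45×10⁴/3.322×10⁻²⁷) ≈ 1.183×10⁶ m/s.
B = mv/(|q|r) = (3.322×10⁻²⁷)(1.183×10⁶)/((1.602×10⁻¹⁹)(0.0577)) ≈ 0.425 T.

B ≈ 0.425 T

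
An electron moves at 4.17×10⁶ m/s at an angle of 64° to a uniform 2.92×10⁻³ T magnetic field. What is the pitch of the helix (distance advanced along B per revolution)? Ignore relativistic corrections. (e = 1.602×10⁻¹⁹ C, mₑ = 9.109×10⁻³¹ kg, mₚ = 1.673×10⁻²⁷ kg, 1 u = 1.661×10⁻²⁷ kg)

v∥ = v cosθ = 4.17×10⁶·cos64° ≈ 1.828×10⁶ m/s.
T = 2πm/(|q|B) = 2π(9.109×10⁻³¹)/((1.602×10⁻¹⁹)(2.92×10⁻³)) ≈ 1.224×10⁻⁸ s.
pitch = v∥ T = (1.828×10⁶)(1.224×10⁻⁸) ≈ 0.0224 m.

p ≈ 0.0224 m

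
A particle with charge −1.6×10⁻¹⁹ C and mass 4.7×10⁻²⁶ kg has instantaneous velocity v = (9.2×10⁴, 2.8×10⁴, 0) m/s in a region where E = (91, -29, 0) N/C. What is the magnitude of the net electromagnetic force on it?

Only an electric field acts, so F = qE = (−1.6×10⁻¹⁹ C)·(91.0, -29.0, 0) = (-1.46×10⁻¹⁷, 4.64×10⁻¹⁸, 0) N.
|F| = 1.53×10⁻¹⁷ N.

|F| ≈ 1.53×10⁻¹⁷ N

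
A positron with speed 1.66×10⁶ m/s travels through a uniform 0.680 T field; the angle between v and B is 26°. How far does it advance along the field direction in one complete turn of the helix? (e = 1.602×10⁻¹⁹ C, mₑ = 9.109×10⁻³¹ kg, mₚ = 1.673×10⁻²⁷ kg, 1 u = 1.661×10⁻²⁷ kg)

p ≈ 7.84×10⁻⁵ m

v∥ = v cosθ = 1.66×10⁶·cos26° ≈ 1.492×10⁶ m/s.
T = 2πm/(|q|B) = 2π(9.109×10⁻³¹)/((1.602×10⁻¹⁹)(0.680)) ≈ 5.254×10⁻¹¹ s.
pitch = v∥ T = (1.492×10⁶)(5.254×10⁻¹¹) ≈ 7.84×10⁻⁵ m.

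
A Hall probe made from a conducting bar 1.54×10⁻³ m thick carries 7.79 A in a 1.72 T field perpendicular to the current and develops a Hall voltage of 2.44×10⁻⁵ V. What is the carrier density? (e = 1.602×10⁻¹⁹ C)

From V_H = IB/(n e t), n = IB/(V_H e t).
n = (7.79)(1.72)/((2.44×10⁻⁵)(1.602×10⁻¹⁹)(1.54×10⁻³)) ≈ 2.23×10²⁷ m⁻³.

n ≈ 2.23×10²⁷ m⁻³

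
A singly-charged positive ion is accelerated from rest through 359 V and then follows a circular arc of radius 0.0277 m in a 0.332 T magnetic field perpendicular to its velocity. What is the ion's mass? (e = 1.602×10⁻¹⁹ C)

Combine |q|V = ½mv² and r = mv/(|q|B): eliminate v to get m = qB²r²/(2V).
m = (1.602×10⁻¹⁹)(0.332)²(0.0277)²/(2·359) ≈ 1.89×10⁻²⁶ kg.

m ≈ 1.89×10⁻²⁶ kg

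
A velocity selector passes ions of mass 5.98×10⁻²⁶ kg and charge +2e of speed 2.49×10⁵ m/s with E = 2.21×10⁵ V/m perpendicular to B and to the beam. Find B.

Balance of forces in the selector: qE = qvB ⇒ B = E/v.
B = 2.21×10⁵/2.49×10⁵ = 0.888 T.

B = 0.888 T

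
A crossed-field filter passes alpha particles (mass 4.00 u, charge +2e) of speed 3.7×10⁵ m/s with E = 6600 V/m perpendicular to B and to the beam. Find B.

B = 0.018 T

Balance of forces in the selector: qE = qvB ⇒ B = E/v.
B = 6600/3.7×10⁵ = 0.018 T.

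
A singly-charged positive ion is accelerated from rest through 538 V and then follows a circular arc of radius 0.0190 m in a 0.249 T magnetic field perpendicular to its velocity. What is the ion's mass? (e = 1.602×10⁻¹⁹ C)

Combine |q|V = ½mv² and r = mv/(|q|B): eliminate v to get m = qB²r²/(2V).
m = (1.602×10⁻¹⁹)(0.249)²(0.0190)²/(2·538) ≈ 3.33×10⁻²⁷ kg.

m ≈ 3.33×10⁻²⁷ kg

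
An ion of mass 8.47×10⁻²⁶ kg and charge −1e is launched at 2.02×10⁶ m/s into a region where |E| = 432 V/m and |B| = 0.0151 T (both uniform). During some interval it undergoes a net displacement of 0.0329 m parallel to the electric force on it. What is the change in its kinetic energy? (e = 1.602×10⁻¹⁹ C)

The magnetic force is always ⟂ v and does no work; only the electric force changes KE.
ΔKE = F_E · d = |q|E d = (1.602×10⁻¹⁹)(432)(0.0329) ≈ 2.28×10⁻¹⁸ J.

ΔKE ≈ 2.28×10⁻¹⁸ J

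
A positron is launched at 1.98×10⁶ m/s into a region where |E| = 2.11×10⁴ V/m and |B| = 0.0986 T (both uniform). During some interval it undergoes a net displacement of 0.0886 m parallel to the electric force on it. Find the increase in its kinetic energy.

The magnetic force is always ⟂ v and does no work; only the electric force changes KE.
ΔKE = F_E · d = |q|E d = (1.602×10⁻¹⁹)(2.11×10⁴)(0.0886) ≈ 2.99×10⁻¹⁶ J.

ΔKE ≈ 2.99×10⁻¹⁶ J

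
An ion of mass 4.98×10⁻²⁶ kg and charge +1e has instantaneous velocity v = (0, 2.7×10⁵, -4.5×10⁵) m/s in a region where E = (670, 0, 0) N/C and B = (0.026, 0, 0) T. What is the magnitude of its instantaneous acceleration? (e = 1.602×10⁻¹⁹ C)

|a| ≈ 4.39×10¹⁰ m/s²

v×B = (0, -1.17×10⁴, -7020) N/C.
E + v×B = (670, -1.17×10⁴, -7020) N/C.
F = q(E + v×B) = (1.602×10⁻¹⁹ C)·(670, -1.17×10⁴, -7020) = (1.07×10⁻¹⁶, -1.87×10⁻¹⁵, -1.12×10⁻¹⁵) N.
|a| = |F|/m = 2.188×10⁻¹⁵/4.98×10⁻²⁶ ≈ 4.39×10¹⁰ m/s².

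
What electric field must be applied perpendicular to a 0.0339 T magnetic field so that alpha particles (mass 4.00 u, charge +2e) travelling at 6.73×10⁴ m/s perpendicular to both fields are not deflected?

For straight-line motion qE = qvB, so E = vB.
E = 6.73×10⁴ × 0.0339 = 2280 V/m.

E = 2280 V/m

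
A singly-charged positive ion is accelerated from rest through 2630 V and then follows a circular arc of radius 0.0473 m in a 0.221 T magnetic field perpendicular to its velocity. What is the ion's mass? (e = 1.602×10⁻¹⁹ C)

Combine |q|V = ½mv² and r = mv/(|q|B): eliminate v to get m = qB²r²/(2V).
m = (1.602×10⁻¹⁹)(0.221)²(0.0473)²/(2·2630) ≈ 3.33×10⁻²⁷ kg.

m ≈ 3.33×10⁻²⁷ kg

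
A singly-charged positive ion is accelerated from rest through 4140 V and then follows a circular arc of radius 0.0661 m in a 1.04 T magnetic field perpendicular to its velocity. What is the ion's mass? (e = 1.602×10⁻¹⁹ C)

Combine |q|V = ½mv² and r = mv/(|q|B): eliminate v to get m = qB²r²/(2V).
m = (1.602×10⁻¹⁹)(1.04)²(0.0661)²/(2·4140) ≈ 9.14×10⁻²⁶ kg.

m ≈ 9.14×10⁻²⁶ kg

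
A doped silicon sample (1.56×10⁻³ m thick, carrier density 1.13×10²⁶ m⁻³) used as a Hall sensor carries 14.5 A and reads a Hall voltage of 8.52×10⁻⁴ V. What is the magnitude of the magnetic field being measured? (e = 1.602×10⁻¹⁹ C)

B ≈ 1.66 T

From V_H = IB/(n e t), B = V_H n e t / I.
B = (8.52×10⁻⁴)(1.13×10²⁶)(1.602×10⁻¹⁹)(1.56×10⁻³)/14.5 ≈ 1.66 T.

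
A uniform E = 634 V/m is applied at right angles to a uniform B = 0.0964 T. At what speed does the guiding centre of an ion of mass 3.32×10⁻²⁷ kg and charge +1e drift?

The steady drift has the magnetic force balancing the electric force, so v_d = E/B.
v_d = 634/0.0964 = 6580 m/s.

v_d ≈ 6580 m/s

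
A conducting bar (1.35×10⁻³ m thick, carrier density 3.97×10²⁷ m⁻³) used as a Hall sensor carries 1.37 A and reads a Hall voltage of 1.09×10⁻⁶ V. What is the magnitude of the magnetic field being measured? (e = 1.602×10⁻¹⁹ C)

From V_H = IB/(n e t), B = V_H n e t / I.
B = (1.09×10⁻⁶)(3.97×10²⁷)(1.602×10⁻¹⁹)(1.35×10⁻³)/1.37 ≈ 0.683 T.

B ≈ 0.683 T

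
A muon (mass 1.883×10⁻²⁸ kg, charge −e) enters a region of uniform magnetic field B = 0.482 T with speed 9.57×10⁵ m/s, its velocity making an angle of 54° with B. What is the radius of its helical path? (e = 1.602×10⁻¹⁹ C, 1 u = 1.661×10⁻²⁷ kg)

r ≈ 1.89×10⁻³ m

v⊥ = v sinθ = 9.57×10⁵·sin54° ≈ 7.742×10⁵ m/s.
r = m v⊥/(|q|B) = (1.883×10⁻²⁸)(7.742×10⁵)/((1.602×10⁻¹⁹)(0.482)) ≈ 1.89×10⁻³ m.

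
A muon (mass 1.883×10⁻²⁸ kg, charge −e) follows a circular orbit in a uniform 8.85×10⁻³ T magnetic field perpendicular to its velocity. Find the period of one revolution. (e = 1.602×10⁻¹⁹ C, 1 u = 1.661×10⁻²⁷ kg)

T ≈ 8.34×10⁻⁷ s

The cyclotron period depends only on m, q, B: T = 2πm/(|q|B).
T = 2π(1.883×10⁻²⁸)/((1.602×10⁻¹⁹)(8.85×10⁻³)) ≈ 8.34×10⁻⁷ s.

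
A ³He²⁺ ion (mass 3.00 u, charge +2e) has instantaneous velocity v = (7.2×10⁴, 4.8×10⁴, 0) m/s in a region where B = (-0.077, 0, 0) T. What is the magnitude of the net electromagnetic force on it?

v×B = (0, 0, 3700) N/C.
F = q v×B = (3.204×10⁻¹⁹ C)·(0, 0, 3700) = (0, 0, 1.18×10⁻¹⁵) N.
|F| = 1.18×10⁻¹⁵ N.

|F| ≈ 1.18×10⁻¹⁵ N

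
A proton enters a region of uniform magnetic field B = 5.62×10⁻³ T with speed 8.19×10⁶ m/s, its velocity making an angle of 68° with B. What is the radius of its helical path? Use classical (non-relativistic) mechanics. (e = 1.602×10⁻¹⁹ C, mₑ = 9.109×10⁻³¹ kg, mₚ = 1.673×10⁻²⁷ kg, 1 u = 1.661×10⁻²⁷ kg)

v⊥ = v sinθ = 8.19×10⁶·sin68° ≈ 7.594×10⁶ m/s.
r = m v⊥/(|q|B) = (1.673×10⁻²⁷)(7.594×10⁶)/((1.602×10⁻¹⁹)(5.62×10⁻³)) ≈ 14.1 m.

r ≈ 14.1 m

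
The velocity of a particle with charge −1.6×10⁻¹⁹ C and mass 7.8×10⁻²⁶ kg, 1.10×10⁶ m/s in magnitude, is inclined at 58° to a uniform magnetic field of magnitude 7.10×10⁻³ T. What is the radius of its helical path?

v⊥ = v sinθ = 1.10×10⁶·sin58° ≈ 9.329×10⁵ m/s.
r = m v⊥/(|q|B) = (7.8×10⁻²⁶)(9.329×10⁵)/((1.6×10⁻¹⁹)(7.10×10⁻³)) ≈ 64.1 m.

r ≈ 64.1 m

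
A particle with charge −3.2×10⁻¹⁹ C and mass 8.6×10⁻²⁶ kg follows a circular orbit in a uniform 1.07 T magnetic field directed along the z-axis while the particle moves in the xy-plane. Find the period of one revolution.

The cyclotron period depends only on m, q, B: T = 2πm/(|q|B).
T = 2π(8.6×10⁻²⁶)/((3.2×10⁻¹⁹)(1.07)) ≈ 1.58×10⁻⁶ s.

T ≈ 1.58×10⁻⁶ s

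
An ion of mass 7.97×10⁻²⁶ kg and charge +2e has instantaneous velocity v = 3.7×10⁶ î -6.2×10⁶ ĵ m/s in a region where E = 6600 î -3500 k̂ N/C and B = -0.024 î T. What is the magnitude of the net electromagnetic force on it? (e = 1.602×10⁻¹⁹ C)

|F| ≈ 4.88×10⁻¹⁴ N

v×B = (0, 0, -1.49×10⁵) N/C.
E + v×B = (6600, 0, -1.52×10⁵) N/C.
F = q(E + v×B) = (3.204×10⁻¹⁹ C)·(6600, 0, -1.52×10⁵) = (2.11×10⁻¹⁵, 0, -4.88×10⁻¹⁴) N.
|F| = 4.88×10⁻¹⁴ N.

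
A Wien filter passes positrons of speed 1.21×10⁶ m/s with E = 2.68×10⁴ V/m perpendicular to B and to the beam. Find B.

Balance of forces in the selector: qE = qvB ⇒ B = E/v.
B = 2.68×10⁴/1.21×10⁶ = 0.0221 T.

B = 0.0221 T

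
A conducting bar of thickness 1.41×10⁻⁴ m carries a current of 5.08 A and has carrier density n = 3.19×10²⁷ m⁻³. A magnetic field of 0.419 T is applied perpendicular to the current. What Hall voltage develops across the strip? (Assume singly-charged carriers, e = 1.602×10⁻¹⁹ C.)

V_H = IB/(n e t).
V_H = (5.08)(0.419)/((3.19×10²⁷)(1.602×10⁻¹⁹)(1.41×10⁻⁴)) ≈ 2.95×10⁻⁵ V.

V_H ≈ 2.95×10⁻⁵ V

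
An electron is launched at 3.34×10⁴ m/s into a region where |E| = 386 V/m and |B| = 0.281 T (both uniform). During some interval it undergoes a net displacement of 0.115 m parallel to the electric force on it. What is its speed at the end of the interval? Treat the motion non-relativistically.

v_f ≈ 3.95×10⁶ m/s

B does no work; ΔKE = |q|E d.
½mv_f² = ½mv₀² + |q|Ed = ½(9.109×10⁻³¹)(3.34×10⁴)² + (1.602×10⁻¹⁹)(386)(0.115) ≈ 5.081×10⁻²² J + 7.111×10⁻¹⁸ J ≈ 7.112×10⁻¹⁸ J.
v_f = √(2·7.112×10⁻¹⁸/9.109×10⁻³¹) ≈ 3.95×10⁶ m/s.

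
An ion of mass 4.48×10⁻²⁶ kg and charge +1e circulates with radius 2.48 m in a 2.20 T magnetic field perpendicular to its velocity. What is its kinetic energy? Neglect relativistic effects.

v = |q|Br/m, then KE = ½mv² = (qBr)²/(2m).
v = (1.602×10⁻¹⁹)(2.20)(2.48)/4.48×10⁻²⁶ ≈ 1.951×10⁷ m/s.
KE = ½(4.48×10⁻²⁶)(1.951×10⁷)² ≈ 8.53×10⁻¹² J.

KE ≈ 8.53×10⁻¹² J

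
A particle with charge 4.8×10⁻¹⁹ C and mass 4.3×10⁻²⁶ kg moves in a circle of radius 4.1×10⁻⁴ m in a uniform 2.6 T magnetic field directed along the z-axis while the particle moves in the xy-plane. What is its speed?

From |q|vB = mv²/r, v = |q|Br/m.
v = (4.8×10⁻¹⁹)(2.6)(4.1×10⁻⁴)/4.3×10⁻²⁶ ≈ 1.2×10⁴ m/s.

v ≈ 1.2×10⁴ m/s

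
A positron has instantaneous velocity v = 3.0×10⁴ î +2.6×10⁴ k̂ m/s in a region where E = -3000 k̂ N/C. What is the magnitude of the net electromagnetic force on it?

|F| ≈ 4.81×10⁻¹⁶ N

Only an electric field acts, so F = qE = (1.602×10⁻¹⁹ C)·(0, 0, -3000) = (0, 0, -4.81×10⁻¹⁶) N.
|F| = 4.81×10⁻¹⁶ N.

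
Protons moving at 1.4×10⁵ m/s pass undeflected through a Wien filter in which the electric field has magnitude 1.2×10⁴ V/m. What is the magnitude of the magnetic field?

Balance of forces in the selector: qE = qvB ⇒ B = E/v.
B = 1.2×10⁴/1.4×10⁵ = 0.086 T.

B = 0.086 T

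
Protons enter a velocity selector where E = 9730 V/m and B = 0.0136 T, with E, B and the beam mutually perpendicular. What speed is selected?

For undeflected motion the electric and magnetic forces balance: qE = qvB.
v = E/B = 9730/0.0136 = 7.15×10⁵ m/s.
The result is independent of the particle's charge and mass.

v = 7.15×10⁵ m/s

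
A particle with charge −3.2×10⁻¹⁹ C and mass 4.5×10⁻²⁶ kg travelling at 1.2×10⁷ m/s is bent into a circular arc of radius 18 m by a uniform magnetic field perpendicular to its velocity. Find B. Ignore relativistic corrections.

B ≈ 0.094 T

From |q|vB = mv²/r, B = mv/(|q|r).
B = (4.5×10⁻²⁶)(1.2×10⁷)/((3.2×10⁻¹⁹)(18)) ≈ 0.094 T.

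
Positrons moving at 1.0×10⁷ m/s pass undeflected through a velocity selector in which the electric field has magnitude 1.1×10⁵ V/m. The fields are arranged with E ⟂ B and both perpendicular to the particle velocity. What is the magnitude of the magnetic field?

Balance of forces in the selector: qE = qvB ⇒ B = E/v.
B = 1.1×10⁵/1.0×10⁷ = 0.011 T.

B = 0.011 T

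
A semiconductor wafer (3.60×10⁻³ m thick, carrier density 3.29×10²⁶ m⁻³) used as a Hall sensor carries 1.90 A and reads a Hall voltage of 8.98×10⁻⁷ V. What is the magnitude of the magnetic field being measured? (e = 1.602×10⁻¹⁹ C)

From V_H = IB/(n e t), B = V_H n e t / I.
B = (8.98×10⁻⁷)(3.29×10²⁶)(1.602×10⁻¹⁹)(3.60×10⁻³)/1.90 ≈ 0.0897 T.

B ≈ 0.0897 T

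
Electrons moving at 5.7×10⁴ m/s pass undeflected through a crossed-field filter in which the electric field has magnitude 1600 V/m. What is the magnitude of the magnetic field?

Balance of forces in the selector: qE = qvB ⇒ B = E/v.
B = 1600/5.7×10⁴ = 0.028 T.

B = 0.028 T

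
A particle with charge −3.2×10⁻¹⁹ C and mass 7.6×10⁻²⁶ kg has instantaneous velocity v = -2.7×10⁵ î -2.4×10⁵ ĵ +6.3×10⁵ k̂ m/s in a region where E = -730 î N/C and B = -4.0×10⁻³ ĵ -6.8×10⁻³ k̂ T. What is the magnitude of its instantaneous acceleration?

v×B = (4150, -1840, 1080) N/C.
E + v×B = (3420, -1840, 1080) N/C.
F = q(E + v×B) = (−3.2×10⁻¹⁹ C)·(3420, -1840, 1080) = (-1.10×10⁻¹⁵, 5.88×10⁻¹⁶, -3.46×10⁻¹⁶) N.
|a| = |F|/m = 1.290×10⁻¹⁵/7.6×10⁻²⁶ ≈ 1.70×10¹⁰ m/s².

|a| ≈ 1.70×10¹⁰ m/s²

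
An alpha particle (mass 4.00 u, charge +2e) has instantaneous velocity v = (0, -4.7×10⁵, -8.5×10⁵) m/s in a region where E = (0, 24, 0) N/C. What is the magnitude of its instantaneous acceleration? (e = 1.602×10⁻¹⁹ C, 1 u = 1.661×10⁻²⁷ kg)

|a| ≈ 1.16×10⁹ m/s²

Only an electric field acts, so F = qE = (3.204×10⁻¹⁹ C)·(0, 24.0, 0) = (0, 7.69×10⁻¹⁸, 0) N.
|a| = |F|/m = 7.690×10⁻¹⁸/6.644×10⁻²⁷ ≈ 1.16×10⁹ m/s².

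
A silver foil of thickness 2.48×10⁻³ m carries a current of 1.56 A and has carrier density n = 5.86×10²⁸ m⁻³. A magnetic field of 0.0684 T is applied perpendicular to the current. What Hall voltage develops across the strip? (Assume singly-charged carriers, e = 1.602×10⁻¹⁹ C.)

V_H ≈ 4.58×10⁻⁹ V

V_H = IB/(n e t).
V_H = (1.56)(0.0684)/((5.86×10²⁸)(1.602×10⁻¹⁹)(2.48×10⁻³)) ≈ 4.58×10⁻⁹ V.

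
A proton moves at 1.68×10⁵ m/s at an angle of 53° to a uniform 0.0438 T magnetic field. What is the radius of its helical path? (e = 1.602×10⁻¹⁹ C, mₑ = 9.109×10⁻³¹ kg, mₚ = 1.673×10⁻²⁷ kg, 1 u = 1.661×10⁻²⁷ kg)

v⊥ = v sinθ = 1.68×10⁵·sin53° ≈ 1.342×10⁵ m/s.
r = m v⊥/(|q|B) = (1.673×10⁻²⁷)(1.342×10⁵)/((1.602×10⁻¹⁹)(0.0438)) ≈ 0.0320 m.

r ≈ 0.0320 m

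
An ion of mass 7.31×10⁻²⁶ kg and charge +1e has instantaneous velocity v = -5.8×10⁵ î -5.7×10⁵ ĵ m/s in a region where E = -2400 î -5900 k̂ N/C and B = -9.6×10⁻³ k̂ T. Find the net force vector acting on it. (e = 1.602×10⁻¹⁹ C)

F ≈ (4.92×10⁻¹⁶, -8.92×10⁻¹⁶, -9.45×10⁻¹⁶) N

v×B = (5470, -5570, 0) N/C.
E + v×B = (3070, -5570, -5900) N/C.
F = q(E + v×B) = (1.602×10⁻¹⁹ C)·(3070, -5570, -5900) = (4.92×10⁻¹⁶, -8.92×10⁻¹⁶, -9.45×10⁻¹⁶) N.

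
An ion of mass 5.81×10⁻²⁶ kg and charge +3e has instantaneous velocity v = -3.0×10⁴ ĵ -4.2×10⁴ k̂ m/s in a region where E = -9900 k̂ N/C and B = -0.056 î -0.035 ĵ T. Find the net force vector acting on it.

v×B = (-1470, 2350, -1680) N/C.
E + v×B = (-1470, 2350, -1.16×10⁴) N/C.
F = q(E + v×B) = (4.806×10⁻¹⁹ C)·(-1470, 2350, -1.16×10⁴) = (-7.06×10⁻¹⁶, 1.13×10⁻¹⁵, -5.57×10⁻¹⁵) N.

F ≈ (-7.06×10⁻¹⁶, 1.13×10⁻¹⁵, -5.57×10⁻¹⁵) N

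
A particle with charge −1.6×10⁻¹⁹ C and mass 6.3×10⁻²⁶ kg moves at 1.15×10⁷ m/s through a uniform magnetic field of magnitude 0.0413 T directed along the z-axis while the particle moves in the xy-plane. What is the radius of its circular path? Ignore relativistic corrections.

r ≈ 110 m

The magnetic force provides the centripetal force: |q|vB = mv²/r.
r = mv/(|q|B) = (6.3×10⁻²⁶)(1.15×10⁷)/((1.6×10⁻¹⁹)(0.0413)) ≈ 110 m.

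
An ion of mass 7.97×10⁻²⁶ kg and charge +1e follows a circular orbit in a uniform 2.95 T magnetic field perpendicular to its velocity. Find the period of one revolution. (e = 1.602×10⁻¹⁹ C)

T ≈ 1.06×10⁻⁶ s

The cyclotron period depends only on m, q, B: T = 2πm/(|q|B).
T = 2π(7.97×10⁻²⁶)/((1.602×10⁻¹⁹)(2.95)) ≈ 1.06×10⁻⁶ s.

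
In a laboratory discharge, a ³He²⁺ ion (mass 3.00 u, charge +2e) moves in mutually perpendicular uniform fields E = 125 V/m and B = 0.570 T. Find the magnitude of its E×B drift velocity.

In crossed fields the guiding centre drifts at v_d = |E×B|/B² = E/B, independent of charge and mass.
v_d = 125/0.570 = 219 m/s.

v_d ≈ 219 m/s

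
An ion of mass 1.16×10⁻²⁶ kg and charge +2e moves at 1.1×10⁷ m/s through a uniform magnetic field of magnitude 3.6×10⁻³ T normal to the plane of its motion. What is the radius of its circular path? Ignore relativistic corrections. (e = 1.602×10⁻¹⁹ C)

The magnetic force provides the centripetal force: |q|vB = mv²/r.
r = mv/(|q|B) = (1.16×10⁻²⁶)(1.1×10⁷)/((3.204×10⁻¹⁹)(3.6×10⁻³)) ≈ 110 m.

r ≈ 110 m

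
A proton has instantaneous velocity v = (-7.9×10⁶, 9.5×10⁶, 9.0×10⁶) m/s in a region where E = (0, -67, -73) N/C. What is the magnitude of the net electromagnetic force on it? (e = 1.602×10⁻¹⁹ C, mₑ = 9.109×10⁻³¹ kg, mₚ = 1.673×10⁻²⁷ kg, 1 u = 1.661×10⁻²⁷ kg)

Only an electric field acts, so F = qE = (1.602×10⁻¹⁹ C)·(0, -67.0, -73.0) = (0, -1.07×10⁻¹⁷, -1.17×10⁻¹⁷) N.
|F| = 1.59×10⁻¹⁷ N.

|F| ≈ 1.59×10⁻¹⁷ N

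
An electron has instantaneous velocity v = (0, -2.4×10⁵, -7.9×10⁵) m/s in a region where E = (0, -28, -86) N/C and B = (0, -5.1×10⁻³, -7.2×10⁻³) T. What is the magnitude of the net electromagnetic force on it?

v×B = (-2300, 0, 0) N/C.
E + v×B = (-2300, -28.0, -86.0) N/C.
F = q(E + v×B) = (−1.602×10⁻¹⁹ C)·(-2300, -28.0, -86.0) = (3.69×10⁻¹⁶, 4.49×10⁻¹⁸, 1.38×10⁻¹⁷) N.
|F| = 3.69×10⁻¹⁶ N.

|F| ≈ 3.69×10⁻¹⁶ N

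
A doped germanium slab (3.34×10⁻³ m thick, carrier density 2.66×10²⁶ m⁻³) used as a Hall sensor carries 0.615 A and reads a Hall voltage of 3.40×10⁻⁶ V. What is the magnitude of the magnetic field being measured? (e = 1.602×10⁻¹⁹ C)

B ≈ 0.787 T

From V_H = IB/(n e t), B = V_H n e t / I.
B = (3.40×10⁻⁶)(2.66×10²⁶)(1.602×10⁻¹⁹)(3.34×10⁻³)/0.615 ≈ 0.787 T.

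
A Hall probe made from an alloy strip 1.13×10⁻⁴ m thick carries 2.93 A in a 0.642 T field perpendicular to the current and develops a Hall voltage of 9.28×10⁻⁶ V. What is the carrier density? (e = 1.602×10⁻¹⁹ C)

n ≈ 1.12×10²⁸ m⁻³

From V_H = IB/(n e t), n = IB/(V_H e t).
n = (2.93)(0.642)/((9.28×10⁻⁶)(1.602×10⁻¹⁹)(1.13×10⁻⁴)) ≈ 1.12×10²⁸ m⁻³.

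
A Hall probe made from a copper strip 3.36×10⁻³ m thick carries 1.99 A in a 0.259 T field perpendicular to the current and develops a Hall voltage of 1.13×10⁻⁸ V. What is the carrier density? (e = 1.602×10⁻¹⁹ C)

n ≈ 8.47×10²⁸ m⁻³

From V_H = IB/(n e t), n = IB/(V_H e t).
n = (1.99)(0.259)/((1.13×10⁻⁸)(1.602×10⁻¹⁹)(3.36×10⁻³)) ≈ 8.47×10²⁸ m⁻³.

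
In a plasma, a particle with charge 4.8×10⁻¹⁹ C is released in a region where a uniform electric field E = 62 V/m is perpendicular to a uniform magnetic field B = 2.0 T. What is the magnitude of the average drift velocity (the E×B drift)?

The E×B drift speed is v_d = E/B.
v_d = 62/2.0 = 31 m/s.

v_d ≈ 31 m/s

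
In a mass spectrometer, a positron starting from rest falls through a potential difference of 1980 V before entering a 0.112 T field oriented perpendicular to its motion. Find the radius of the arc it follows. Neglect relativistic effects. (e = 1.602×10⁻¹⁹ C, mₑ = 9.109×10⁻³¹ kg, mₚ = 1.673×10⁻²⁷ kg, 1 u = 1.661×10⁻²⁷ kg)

r ≈ 1.34×10⁻³ m

Acceleration: |q|V = ½mv² ⇒ v = √(2|q|V/m) = √(2·1.602×10⁻¹⁹·1980/9.109×10⁻³¹) ≈ 2.639×10⁷ m/s.
In the field: r = mv/(|q|B) = (9.109×10⁻³¹)(2.639×10⁷)/((1.602×10⁻¹⁹)(0.112)) ≈ 1.34×10⁻³ m.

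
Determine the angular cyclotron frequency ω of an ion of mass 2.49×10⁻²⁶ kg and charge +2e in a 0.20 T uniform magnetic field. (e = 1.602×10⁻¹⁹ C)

ω = |q|B/m.
ω = (3.204×10⁻¹⁹)(0.20)/2.49×10⁻²⁶ ≈ 2.6×10⁶ rad/s.

ω ≈ 2.6×10⁶ rad/s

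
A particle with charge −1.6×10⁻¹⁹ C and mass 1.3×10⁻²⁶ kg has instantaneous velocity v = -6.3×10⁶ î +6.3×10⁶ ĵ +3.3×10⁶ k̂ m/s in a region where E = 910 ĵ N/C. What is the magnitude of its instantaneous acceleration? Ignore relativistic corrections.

Only an electric field acts, so F = qE = (−1.6×10⁻¹⁹ C)·(0, 910, 0) = (0, -1.46×10⁻¹⁶, 0) N.
|a| = |F|/m = 1.456×10⁻¹⁶/1.3×10⁻²⁶ ≈ 1.12×10¹⁰ m/s².

|a| ≈ 1.12×10¹⁰ m/s²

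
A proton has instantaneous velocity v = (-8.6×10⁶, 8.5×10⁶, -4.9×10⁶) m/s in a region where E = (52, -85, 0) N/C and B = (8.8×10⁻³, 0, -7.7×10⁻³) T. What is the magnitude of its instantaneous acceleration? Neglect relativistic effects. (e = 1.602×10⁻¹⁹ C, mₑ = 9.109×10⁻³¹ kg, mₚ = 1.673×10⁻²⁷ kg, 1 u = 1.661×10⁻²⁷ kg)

|a| ≈ 1.42×10¹³ m/s²

v×B = (-6.54×10⁴, -1.09×10⁵, -7.48×10⁴) N/C.
E + v×B = (-6.54×10⁴, -1.09×10⁵, -7.48×10⁴) N/C.
F = q(E + v×B) = (1.602×10⁻¹⁹ C)·(-6.54×10⁴, -1.09×10⁵, -7.48×10⁴) = (-1.05×10⁻¹⁴, -1.75×10⁻¹⁴, -1.20×10⁻¹⁴) N.
|a| = |F|/m = 2.368×10⁻¹⁴/1.673×10⁻²⁷ ≈ 1.42×10¹³ m/s².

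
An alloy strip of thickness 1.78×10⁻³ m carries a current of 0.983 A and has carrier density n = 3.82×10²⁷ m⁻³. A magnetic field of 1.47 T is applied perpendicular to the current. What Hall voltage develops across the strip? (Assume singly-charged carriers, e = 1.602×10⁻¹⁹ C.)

V_H ≈ 1.33×10⁻⁶ V

V_H = IB/(n e t).
V_H = (0.983)(1.47)/((3.82×10²⁷)(1.602×10⁻¹⁹)(1.78×10⁻³)) ≈ 1.33×10⁻⁶ V.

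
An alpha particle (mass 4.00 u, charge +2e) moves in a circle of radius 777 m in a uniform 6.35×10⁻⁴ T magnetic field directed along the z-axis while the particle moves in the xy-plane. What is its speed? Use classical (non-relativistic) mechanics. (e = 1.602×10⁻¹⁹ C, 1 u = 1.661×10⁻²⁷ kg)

From |q|vB = mv²/r, v = |q|Br/m.
v = (3.204×10⁻¹⁹)(6.35×10⁻⁴)(777)/6.644×10⁻²⁷ ≈ 2.38×10⁷ m/s.

v ≈ 2.38×10⁷ m/s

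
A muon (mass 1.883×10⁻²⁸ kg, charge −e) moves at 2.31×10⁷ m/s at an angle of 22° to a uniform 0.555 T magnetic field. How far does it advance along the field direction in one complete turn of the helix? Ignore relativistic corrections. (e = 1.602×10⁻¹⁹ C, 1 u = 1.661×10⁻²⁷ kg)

v∥ = v cosθ = 2.31×10⁷·cos22° ≈ 2.142×10⁷ m/s.
T = 2πm/(|q|B) = 2π(1.883×10⁻²⁸)/((1.602×10⁻¹⁹)(0.555)) ≈ 1.331×10⁻⁸ s.
pitch = v∥ T = (2.142×10⁷)(1.331×10⁻⁸) ≈ 0.285 m.

p ≈ 0.285 m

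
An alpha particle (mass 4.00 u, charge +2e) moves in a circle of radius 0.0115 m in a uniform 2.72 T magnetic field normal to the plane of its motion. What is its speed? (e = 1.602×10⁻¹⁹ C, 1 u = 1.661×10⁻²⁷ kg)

v ≈ 1.51×10⁶ m/s

From |q|vB = mv²/r, v = |q|Br/m.
v = (3.204×10⁻¹⁹)(2.72)(0.0115)/6.644×10⁻²⁷ ≈ 1.51×10⁶ m/s.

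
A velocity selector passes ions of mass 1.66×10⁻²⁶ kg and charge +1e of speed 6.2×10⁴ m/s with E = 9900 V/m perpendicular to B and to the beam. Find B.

B = 0.16 T

Balance of forces in the selector: qE = qvB ⇒ B = E/v.
B = 9900/6.2×10⁴ = 0.16 T.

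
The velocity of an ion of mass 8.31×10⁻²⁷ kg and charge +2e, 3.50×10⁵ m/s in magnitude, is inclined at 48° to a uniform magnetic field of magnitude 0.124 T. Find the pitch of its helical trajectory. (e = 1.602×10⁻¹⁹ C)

p ≈ 0.308 m

v∥ = v cosθ = 3.50×10⁵·cos48° ≈ 2.342×10⁵ m/s.
T = 2πm/(|q|B) = 2π(8.31×10⁻²⁷)/((3.204×10⁻¹⁹)(0.124)) ≈ 1.314×10⁻⁶ s.
pitch = v∥ T = (2.342×10⁵)(1.314×10⁻⁶) ≈ 0.308 m.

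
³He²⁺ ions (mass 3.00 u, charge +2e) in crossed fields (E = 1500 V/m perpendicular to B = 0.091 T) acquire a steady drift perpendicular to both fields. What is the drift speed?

The E×B drift speed is v_d = E/B.
v_d = 1500/0.091 = 1.6×10⁴ m/s.

v_d ≈ 1.6×10⁴ m/s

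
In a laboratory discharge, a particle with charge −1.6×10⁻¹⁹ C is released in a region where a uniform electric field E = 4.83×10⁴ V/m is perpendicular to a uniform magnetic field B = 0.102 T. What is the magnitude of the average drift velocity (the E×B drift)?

v_d ≈ 4.74×10⁵ m/s

The E×B drift speed is v_d = E/B.
v_d = 4.83×10⁴/0.102 = 4.74×10⁵ m/s.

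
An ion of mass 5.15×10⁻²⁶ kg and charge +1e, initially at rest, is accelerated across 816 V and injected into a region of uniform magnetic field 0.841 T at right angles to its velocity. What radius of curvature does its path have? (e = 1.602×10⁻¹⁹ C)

r ≈ 0.0272 m

Acceleration: |q|V = ½mv² ⇒ v = √(2|q|V/m) = √(2·1.602×10⁻¹⁹·816/5.15×10⁻²⁶) ≈ 7.125×10⁴ m/s.
In the field: r = mv/(|q|B) = (5.15×10⁻²⁶)(7.125×10⁴)/((1.602×10⁻¹⁹)(0.841)) ≈ 0.0272 m.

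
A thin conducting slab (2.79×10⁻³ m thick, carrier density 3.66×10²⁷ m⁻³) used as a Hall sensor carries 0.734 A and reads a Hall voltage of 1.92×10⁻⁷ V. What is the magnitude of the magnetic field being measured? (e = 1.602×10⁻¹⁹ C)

B ≈ 0.428 T

From V_H = IB/(n e t), B = V_H n e t / I.
B = (1.92×10⁻⁷)(3.66×10²⁷)(1.602×10⁻¹⁹)(2.79×10⁻³)/0.734 ≈ 0.428 T.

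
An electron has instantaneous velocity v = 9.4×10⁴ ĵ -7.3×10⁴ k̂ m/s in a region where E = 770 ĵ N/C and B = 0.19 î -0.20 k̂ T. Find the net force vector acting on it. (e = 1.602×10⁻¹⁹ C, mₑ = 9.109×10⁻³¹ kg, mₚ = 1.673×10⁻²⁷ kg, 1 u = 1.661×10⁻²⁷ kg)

F ≈ (3.01×10⁻¹⁵, 2.10×10⁻¹⁵, 2.86×10⁻¹⁵) N

v×B = (-1.88×10⁴, -1.39×10⁴, -1.79×10⁴) N/C.
E + v×B = (-1.88×10⁴, -1.31×10⁴, -1.79×10⁴) N/C.
F = q(E + v×B) = (−1.602×10⁻¹⁹ C)·(-1.88×10⁴, -1.31×10⁴, -1.79×10⁴) = (3.01×10⁻¹⁵, 2.10×10⁻¹⁵, 2.86×10⁻¹⁵) N.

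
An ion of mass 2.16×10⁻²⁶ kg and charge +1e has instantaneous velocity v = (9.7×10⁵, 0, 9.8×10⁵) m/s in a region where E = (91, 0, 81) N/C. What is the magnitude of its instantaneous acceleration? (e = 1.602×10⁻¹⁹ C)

Only an electric field acts, so F = qE = (1.602×10⁻¹⁹ C)·(91.0, 0, 81.0) = (1.46×10⁻¹⁷, 0, 1.30×10⁻¹⁷) N.
|a| = |F|/m = 1.952×10⁻¹⁷/2.16×10⁻²⁶ ≈ 9.04×10⁸ m/s².

|a| ≈ 9.04×10⁸ m/s²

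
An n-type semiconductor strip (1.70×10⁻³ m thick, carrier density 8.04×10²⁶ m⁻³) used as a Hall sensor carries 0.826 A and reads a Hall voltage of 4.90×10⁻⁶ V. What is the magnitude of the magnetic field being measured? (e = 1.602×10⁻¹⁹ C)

From V_H = IB/(n e t), B = V_H n e t / I.
B = (4.90×10⁻⁶)(8.04×10²⁶)(1.602×10⁻¹⁹)(1.70×10⁻³)/0.826 ≈ 1.30 T.

B ≈ 1.30 T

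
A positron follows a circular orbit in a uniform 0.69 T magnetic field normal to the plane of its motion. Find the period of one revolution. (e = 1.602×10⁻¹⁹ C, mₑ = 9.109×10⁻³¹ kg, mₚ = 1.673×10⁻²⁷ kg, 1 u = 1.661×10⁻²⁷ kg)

T ≈ 5.2×10⁻¹¹ s

The cyclotron period depends only on m, q, B: T = 2πm/(|q|B).
T = 2π(9.109×10⁻³¹)/((1.602×10⁻¹⁹)(0.69)) ≈ 5.2×10⁻¹¹ s.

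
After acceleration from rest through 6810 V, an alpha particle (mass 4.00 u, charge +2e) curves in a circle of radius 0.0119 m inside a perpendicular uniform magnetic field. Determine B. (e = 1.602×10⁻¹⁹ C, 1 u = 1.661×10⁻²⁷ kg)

v = √(2|q|V/m) = √(2·3.204×10⁻¹⁹·6810/6.644×10⁻²⁷) ≈ 8.104×10⁵ m/s.
B = mv/(|q|r) = (6.644×10⁻²⁷)(8.104×10⁵)/((3.204×10⁻¹⁹)(0.0119)) ≈ 1.41 T.

B ≈ 1.41 T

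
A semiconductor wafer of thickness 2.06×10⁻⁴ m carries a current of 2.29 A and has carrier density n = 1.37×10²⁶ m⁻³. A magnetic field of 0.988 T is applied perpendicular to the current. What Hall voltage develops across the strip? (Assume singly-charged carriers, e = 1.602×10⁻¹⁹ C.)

V_H ≈ 5.00×10⁻⁴ V

V_H = IB/(n e t).
V_H = (2.29)(0.988)/((1.37×10²⁶)(1.602×10⁻¹⁹)(2.06×10⁻⁴)) ≈ 5.00×10⁻⁴ V.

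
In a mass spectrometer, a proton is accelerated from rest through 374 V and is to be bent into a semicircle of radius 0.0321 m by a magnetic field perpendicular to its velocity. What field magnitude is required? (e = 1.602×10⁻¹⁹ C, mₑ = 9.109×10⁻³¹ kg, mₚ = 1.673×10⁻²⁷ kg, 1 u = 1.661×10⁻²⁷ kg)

v = √(2|q|V/m) = √(2·1.602×10⁻¹⁹·374/1.673×10⁻²⁷) ≈ 2.676×10⁵ m/s.
B = mv/(|q|r) = (1.673×10⁻²⁷)(2.676×10⁵)/((1.602×10⁻¹⁹)(0.0321)) ≈ 0.0871 T.

B ≈ 0.0871 T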